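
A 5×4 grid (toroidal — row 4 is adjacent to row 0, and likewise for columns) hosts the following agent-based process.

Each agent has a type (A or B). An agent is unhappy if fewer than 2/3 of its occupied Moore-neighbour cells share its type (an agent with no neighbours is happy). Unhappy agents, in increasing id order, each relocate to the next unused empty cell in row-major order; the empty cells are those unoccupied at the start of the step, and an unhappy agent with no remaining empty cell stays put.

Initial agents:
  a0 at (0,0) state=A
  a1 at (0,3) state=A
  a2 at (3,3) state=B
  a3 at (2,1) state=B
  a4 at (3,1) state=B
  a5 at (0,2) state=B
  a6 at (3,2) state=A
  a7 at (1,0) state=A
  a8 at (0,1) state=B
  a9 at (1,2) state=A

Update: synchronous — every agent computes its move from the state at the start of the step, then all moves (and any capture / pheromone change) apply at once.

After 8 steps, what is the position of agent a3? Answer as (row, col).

t=1: a0@(0,0):A a1@(0,3):A a2@(1,1):B a3@(1,3):B a4@(2,0):B a5@(2,2):B a6@(2,3):A a7@(3,0):A a8@(4,0):B a9@(4,1):A
t=2: a0@(0,1):A a1@(0,2):A a2@(1,1):B a3@(1,0):B a4@(1,2):B a5@(2,2):B a6@(2,1):A a7@(3,1):A a8@(3,2):B a9@(4,1):A
t=3: a0@(0,0):A a1@(0,3):A a2@(1,3):B a3@(2,0):B a4@(2,3):B a5@(3,0):B a6@(3,3):A a7@(4,0):A a8@(4,2):B a9@(4,1):A
t=4: a0@(0,0):A a1@(0,1):A a2@(0,2):B a3@(2,0):B a4@(2,3):B a5@(1,0):B a6@(1,1):A a7@(4,0):A a8@(1,2):B a9@(2,1):A
t=5: a0@(0,0):A a1@(0,3):A a2@(1,3):B a3@(2,2):B a4@(2,3):B a5@(3,0):B a6@(3,1):A a7@(4,0):A a8@(3,2):B a9@(3,3):A
t=6: a0@(0,0):A a1@(0,3):A a2@(0,1):B a3@(0,2):B a4@(2,3):B a5@(1,0):B a6@(1,1):A a7@(4,0):A a8@(1,2):B a9@(2,0):A
t=7: a0@(1,3):A a1@(2,1):A a2@(2,2):B a3@(3,0):B a4@(2,3):B a5@(3,1):B a6@(3,2):A a7@(4,0):A a8@(3,3):B a9@(4,1):A
t=8: a0@(0,0):A a1@(0,1):A a2@(0,2):B a3@(0,3):B a4@(1,0):B a5@(1,1):B a6@(1,2):A a7@(2,0):A a8@(4,2):B a9@(4,3):A

(0, 3)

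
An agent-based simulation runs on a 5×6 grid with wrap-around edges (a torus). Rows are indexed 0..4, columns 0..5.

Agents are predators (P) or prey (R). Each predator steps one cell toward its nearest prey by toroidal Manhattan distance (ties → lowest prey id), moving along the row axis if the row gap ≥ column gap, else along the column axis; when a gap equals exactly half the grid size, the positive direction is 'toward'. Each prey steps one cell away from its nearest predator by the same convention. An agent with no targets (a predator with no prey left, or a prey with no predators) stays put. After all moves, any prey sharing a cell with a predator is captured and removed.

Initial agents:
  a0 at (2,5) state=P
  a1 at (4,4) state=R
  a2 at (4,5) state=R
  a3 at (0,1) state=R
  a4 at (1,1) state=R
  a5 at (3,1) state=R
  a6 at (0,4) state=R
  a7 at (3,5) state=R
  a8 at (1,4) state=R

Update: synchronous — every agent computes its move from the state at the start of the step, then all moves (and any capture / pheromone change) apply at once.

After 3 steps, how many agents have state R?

8

t=1: a0@(3,5):P a1@(0,4):R a2@(0,5):R a3@(4,1):R a4@(1,2):R a5@(3,2):R a6@(4,4):R a7@(4,5):R a8@(0,4):R
t=2: a0@(4,5):P a1@(1,4):R a2@(1,5):R a3@(4,2):R a4@(1,1):R a5@(3,1):R a6@(0,4):R a7@(0,5):R a8@(1,4):R
t=3: a0@(0,5):P a1@(2,4):R a2@(2,5):R a3@(4,1):R a4@(2,1):R a5@(3,2):R a6@(1,4):R a7@(1,5):R a8@(2,4):R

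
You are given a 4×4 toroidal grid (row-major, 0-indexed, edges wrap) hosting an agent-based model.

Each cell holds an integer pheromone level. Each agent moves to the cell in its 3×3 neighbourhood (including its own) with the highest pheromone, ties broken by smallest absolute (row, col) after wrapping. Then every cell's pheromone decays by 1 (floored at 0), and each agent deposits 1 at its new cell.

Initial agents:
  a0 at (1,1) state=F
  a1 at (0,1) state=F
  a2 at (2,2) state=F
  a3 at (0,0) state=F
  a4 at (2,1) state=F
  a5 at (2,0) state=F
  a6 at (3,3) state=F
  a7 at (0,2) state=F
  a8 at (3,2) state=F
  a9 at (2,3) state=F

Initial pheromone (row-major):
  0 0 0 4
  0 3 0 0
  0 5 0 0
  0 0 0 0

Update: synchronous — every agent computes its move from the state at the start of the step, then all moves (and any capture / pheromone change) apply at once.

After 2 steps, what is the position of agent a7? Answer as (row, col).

t=1: a0@(2,1) a1@(1,1) a2@(2,1) a3@(0,3) a4@(2,1) a5@(2,1) a6@(0,3) a7@(0,3) a8@(2,1) a9@(1,0) | pheromone: 0 0 0 6 / 1 3 0 0 / 0 9 0 0 / 0 0 0 0
t=2: a0@(2,1) a1@(2,1) a2@(2,1) a3@(0,3) a4@(2,1) a5@(2,1) a6@(0,3) a7@(0,3) a8@(2,1) a9@(2,1) | pheromone: 0 0 0 8 / 0 2 0 0 / 0 15 0 0 / 0 0 0 0

(0, 3)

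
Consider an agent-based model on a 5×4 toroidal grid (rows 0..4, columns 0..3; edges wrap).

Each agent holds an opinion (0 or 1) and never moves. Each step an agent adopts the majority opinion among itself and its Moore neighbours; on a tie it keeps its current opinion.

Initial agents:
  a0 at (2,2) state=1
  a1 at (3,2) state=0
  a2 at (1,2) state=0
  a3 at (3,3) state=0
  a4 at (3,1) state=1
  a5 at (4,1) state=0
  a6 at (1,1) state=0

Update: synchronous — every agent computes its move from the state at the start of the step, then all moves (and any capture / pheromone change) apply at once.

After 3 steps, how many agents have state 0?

7

t=1: a0@(2,2):0 a1@(3,2):0 a2@(1,2):0 a3@(3,3):0 a4@(3,1):1 a5@(4,1):0 a6@(1,1):0
t=2: a0@(2,2):0 a1@(3,2):0 a2@(1,2):0 a3@(3,3):0 a4@(3,1):0 a5@(4,1):0 a6@(1,1):0
t=3: (unchanged — steady state)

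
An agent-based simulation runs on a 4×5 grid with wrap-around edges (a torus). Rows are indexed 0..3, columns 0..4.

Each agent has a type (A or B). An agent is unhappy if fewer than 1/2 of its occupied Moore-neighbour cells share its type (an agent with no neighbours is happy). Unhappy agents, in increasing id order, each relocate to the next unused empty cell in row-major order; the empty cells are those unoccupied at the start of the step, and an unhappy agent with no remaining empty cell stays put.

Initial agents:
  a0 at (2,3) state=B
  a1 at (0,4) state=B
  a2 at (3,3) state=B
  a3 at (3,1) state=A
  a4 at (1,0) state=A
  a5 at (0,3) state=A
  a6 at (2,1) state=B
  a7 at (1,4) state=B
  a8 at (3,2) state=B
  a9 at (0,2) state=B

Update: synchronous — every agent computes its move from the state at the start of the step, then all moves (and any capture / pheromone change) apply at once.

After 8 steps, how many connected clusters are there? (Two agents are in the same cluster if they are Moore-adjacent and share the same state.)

3

t=1: a0@(2,3):B a1@(0,4):B a2@(3,3):B a3@(0,0):A a4@(0,1):A a5@(1,1):A a6@(1,2):B a7@(1,4):B a8@(3,2):B a9@(0,2):B
t=2: a0@(2,3):B a1@(0,4):B a2@(3,3):B a3@(0,0):A a4@(0,3):A a5@(1,1):A a6@(1,2):B a7@(1,4):B a8@(3,2):B a9@(0,2):B
t=3: a0@(2,3):B a1@(0,4):B a2@(3,3):B a3@(0,1):A a4@(1,0):A a5@(1,3):A a6@(1,2):B a7@(1,4):B a8@(3,2):B a9@(0,2):B
t=4: a0@(2,3):B a1@(0,4):B a2@(3,3):B a3@(0,0):A a4@(0,3):A a5@(1,1):A a6@(1,2):B a7@(1,4):B a8@(3,2):B a9@(0,2):B
t=5: a0@(2,3):B a1@(0,4):B a2@(3,3):B a3@(0,1):A a4@(1,0):A a5@(1,3):A a6@(1,2):B a7@(1,4):B a8@(3,2):B a9@(0,2):B
t=6: a0@(2,3):B a1@(0,4):B a2@(3,3):B a3@(0,0):A a4@(0,3):A a5@(1,1):A a6@(1,2):B a7@(1,4):B a8@(3,2):B a9@(0,2):B
t=7: a0@(2,3):B a1@(0,4):B a2@(3,3):B a3@(0,1):A a4@(1,0):A a5@(1,3):A a6@(1,2):B a7@(1,4):B a8@(3,2):B a9@(0,2):B
t=8: a0@(2,3):B a1@(0,4):B a2@(3,3):B a3@(0,0):A a4@(0,3):A a5@(1,1):A a6@(1,2):B a7@(1,4):B a8@(3,2):B a9@(0,2):B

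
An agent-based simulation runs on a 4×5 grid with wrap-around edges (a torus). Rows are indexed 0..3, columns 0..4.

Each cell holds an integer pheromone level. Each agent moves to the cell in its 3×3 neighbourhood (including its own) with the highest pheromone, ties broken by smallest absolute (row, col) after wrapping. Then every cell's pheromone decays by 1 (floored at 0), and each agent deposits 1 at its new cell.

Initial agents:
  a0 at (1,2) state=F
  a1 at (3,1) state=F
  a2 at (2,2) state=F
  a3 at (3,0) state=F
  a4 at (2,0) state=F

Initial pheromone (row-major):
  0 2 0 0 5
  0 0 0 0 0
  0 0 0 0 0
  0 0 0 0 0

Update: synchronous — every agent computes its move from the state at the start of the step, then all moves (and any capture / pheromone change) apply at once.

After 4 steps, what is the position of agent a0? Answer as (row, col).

(0, 1)

t=1: a0@(0,1) a1@(0,1) a2@(1,1) a3@(0,4) a4@(1,0) | pheromone: 0 3 0 0 5 / 1 1 0 0 0 / 0 0 0 0 0 / 0 0 0 0 0
t=2: a0@(0,1) a1@(0,1) a2@(0,1) a3@(0,4) a4@(0,4) | pheromone: 0 5 0 0 6 / 0 0 0 0 0 / 0 0 0 0 0 / 0 0 0 0 0
t=3: a0@(0,1) a1@(0,1) a2@(0,1) a3@(0,4) a4@(0,4) | pheromone: 0 7 0 0 7 / 0 0 0 0 0 / 0 0 0 0 0 / 0 0 0 0 0
t=4: a0@(0,1) a1@(0,1) a2@(0,1) a3@(0,4) a4@(0,4) | pheromone: 0 9 0 0 8 / 0 0 0 0 0 / 0 0 0 0 0 / 0 0 0 0 0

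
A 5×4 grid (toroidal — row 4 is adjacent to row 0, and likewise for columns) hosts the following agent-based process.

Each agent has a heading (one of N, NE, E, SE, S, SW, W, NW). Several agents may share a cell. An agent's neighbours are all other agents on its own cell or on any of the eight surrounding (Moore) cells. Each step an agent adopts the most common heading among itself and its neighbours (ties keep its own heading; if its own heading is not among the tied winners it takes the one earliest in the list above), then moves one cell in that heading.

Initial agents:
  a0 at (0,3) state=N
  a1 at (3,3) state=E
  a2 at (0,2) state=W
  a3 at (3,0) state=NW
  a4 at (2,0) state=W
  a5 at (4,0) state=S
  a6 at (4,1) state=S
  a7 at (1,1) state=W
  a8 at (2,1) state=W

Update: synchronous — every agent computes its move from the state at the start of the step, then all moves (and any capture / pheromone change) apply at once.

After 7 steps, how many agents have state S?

8

t=1: a0@(4,3):N a1@(3,0):E a2@(0,1):W a3@(4,0):S a4@(2,3):W a5@(0,0):S a6@(0,1):S a7@(1,0):W a8@(2,0):W
t=2: a0@(0,3):S a1@(3,3):W a2@(1,1):S a3@(0,0):S a4@(2,2):W a5@(1,0):S a6@(1,1):S a7@(1,3):W a8@(2,3):W
t=3: a0@(1,3):S a1@(3,2):W a2@(2,1):S a3@(1,0):S a4@(2,1):W a5@(2,0):S a6@(2,1):S a7@(1,2):W a8@(2,2):W
t=4: a0@(2,3):S a1@(3,1):W a2@(3,1):S a3@(2,0):S a4@(2,0):W a5@(3,0):S a6@(3,1):S a7@(1,1):W a8@(2,1):W
t=5: a0@(3,3):S a1@(4,1):S a2@(4,1):S a3@(3,0):S a4@(3,0):S a5@(4,0):S a6@(4,1):S a7@(1,0):W a8@(2,0):W
t=6: a0@(4,3):S a1@(0,1):S a2@(0,1):S a3@(4,0):S a4@(4,0):S a5@(0,0):S a6@(0,1):S a7@(1,3):W a8@(3,0):S
t=7: a0@(0,3):S a1@(1,1):S a2@(1,1):S a3@(0,0):S a4@(0,0):S a5@(1,0):S a6@(1,1):S a7@(1,2):W a8@(4,0):S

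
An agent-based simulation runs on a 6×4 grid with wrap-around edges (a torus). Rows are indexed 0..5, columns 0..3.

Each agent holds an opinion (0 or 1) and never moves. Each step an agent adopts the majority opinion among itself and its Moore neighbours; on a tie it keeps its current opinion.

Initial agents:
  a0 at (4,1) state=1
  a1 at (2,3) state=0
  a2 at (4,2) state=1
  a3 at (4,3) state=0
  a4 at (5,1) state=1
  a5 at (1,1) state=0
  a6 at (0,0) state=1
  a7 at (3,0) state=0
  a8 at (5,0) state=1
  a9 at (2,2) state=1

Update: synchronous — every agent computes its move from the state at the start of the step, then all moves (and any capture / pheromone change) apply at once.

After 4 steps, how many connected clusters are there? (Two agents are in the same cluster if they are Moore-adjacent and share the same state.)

t=1: a0@(4,1):1 a1@(2,3):0 a2@(4,2):1 a3@(4,3):0 a4@(5,1):1 a5@(1,1):1 a6@(0,0):1 a7@(3,0):0 a8@(5,0):1 a9@(2,2):0
t=2: (unchanged — steady state)

2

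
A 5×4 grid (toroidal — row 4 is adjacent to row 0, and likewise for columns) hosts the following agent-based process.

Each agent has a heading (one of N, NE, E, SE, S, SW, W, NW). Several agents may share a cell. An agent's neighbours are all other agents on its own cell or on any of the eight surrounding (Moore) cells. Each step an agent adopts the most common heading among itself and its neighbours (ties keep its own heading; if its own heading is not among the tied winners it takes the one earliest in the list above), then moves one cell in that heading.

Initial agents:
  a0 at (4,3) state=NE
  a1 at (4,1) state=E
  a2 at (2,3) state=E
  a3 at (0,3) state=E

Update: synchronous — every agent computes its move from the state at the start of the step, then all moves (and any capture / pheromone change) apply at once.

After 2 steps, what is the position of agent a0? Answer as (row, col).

t=1: a0@(3,0):NE a1@(4,2):E a2@(2,0):E a3@(0,0):E
t=2: a0@(2,1):NE a1@(4,3):E a2@(2,1):E a3@(0,1):E

(2, 1)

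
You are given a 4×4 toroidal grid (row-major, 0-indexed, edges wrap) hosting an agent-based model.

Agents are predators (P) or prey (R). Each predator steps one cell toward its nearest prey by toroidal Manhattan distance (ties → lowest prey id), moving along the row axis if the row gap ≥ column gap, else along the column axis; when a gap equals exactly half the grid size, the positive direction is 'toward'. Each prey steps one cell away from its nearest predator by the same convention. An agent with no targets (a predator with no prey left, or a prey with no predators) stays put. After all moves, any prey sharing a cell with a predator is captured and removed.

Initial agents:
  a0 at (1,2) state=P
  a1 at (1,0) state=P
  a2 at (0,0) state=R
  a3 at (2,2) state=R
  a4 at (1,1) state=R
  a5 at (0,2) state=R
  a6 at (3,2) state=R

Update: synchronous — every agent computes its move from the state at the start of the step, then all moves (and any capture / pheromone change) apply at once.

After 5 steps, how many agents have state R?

4

t=1: a0@(2,2):P a1@(0,0):P a2@(3,0):R a3@(3,2):R a4@(1,0):R a5@(3,2):R
t=2: a0@(3,2):P a1@(3,0):P a2@(2,0):R a3@(0,2):R a4@(2,0):R a5@(0,2):R
t=3: a0@(0,2):P a1@(2,0):P a2@(1,0):R a3@(1,2):R a4@(1,0):R a5@(1,2):R
t=4: a0@(1,2):P a1@(1,0):P a2@(0,0):R a3@(2,2):R a4@(0,0):R a5@(2,2):R
t=5: a0@(2,2):P a1@(0,0):P a2@(3,0):R a3@(3,2):R a4@(3,0):R a5@(3,2):R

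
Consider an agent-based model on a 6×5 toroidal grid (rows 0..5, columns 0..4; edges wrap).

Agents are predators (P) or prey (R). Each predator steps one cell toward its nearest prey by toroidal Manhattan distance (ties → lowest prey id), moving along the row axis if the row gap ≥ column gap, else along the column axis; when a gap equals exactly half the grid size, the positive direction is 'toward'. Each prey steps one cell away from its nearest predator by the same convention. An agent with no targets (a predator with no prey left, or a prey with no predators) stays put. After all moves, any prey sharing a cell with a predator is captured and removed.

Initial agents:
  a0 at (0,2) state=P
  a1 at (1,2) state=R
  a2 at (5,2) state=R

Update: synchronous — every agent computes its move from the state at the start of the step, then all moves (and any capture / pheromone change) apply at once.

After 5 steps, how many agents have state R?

2

t=1: a0@(1,2):P a1@(2,2):R a2@(4,2):R
t=2: a0@(2,2):P a1@(3,2):R a2@(3,2):R
t=3: a0@(3,2):P a1@(4,2):R a2@(4,2):R
t=4: a0@(4,2):P a1@(5,2):R a2@(5,2):R
t=5: a0@(5,2):P a1@(0,2):R a2@(0,2):R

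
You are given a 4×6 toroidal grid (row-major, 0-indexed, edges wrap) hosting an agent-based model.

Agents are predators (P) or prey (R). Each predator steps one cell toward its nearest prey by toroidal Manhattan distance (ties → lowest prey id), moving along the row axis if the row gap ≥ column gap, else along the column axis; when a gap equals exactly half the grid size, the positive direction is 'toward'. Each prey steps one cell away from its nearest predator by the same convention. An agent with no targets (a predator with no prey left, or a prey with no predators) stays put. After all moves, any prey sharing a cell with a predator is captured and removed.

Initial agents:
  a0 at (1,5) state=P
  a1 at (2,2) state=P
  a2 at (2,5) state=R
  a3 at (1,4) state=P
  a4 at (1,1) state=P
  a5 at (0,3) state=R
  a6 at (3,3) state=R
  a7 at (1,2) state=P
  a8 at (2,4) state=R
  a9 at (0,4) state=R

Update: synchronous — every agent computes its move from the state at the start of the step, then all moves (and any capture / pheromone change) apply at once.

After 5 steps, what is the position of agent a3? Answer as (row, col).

t=1: a0@(2,5):P a1@(3,2):P a2@(3,5):R a3@(2,4):P a4@(1,0):P a5@(3,3):R a6@(0,3):R a7@(0,2):P a8@(3,4):R a9@(3,4):R
t=2: a0@(3,5):P a1@(3,3):P a2@(0,5):R a3@(3,4):P a4@(2,0):P a6@(0,4):R a7@(0,3):P a8@(0,4):R a9@(0,4):R
t=3: a0@(0,5):P a1@(0,3):P a2@(1,5):R a3@(0,4):P a4@(3,0):P a6@(1,4):R a7@(0,4):P a8@(1,4):R a9@(1,4):R
t=4: a0@(1,5):P a1@(1,3):P a2@(2,5):R a3@(1,4):P a4@(0,0):P a6@(2,4):R a7@(1,4):P a8@(2,4):R a9@(2,4):R
t=5: a0@(2,5):P a1@(2,3):P a2@(3,5):R a3@(2,4):P a4@(1,0):P a6@(3,4):R a7@(2,4):P a8@(3,4):R a9@(3,4):R

(2, 4)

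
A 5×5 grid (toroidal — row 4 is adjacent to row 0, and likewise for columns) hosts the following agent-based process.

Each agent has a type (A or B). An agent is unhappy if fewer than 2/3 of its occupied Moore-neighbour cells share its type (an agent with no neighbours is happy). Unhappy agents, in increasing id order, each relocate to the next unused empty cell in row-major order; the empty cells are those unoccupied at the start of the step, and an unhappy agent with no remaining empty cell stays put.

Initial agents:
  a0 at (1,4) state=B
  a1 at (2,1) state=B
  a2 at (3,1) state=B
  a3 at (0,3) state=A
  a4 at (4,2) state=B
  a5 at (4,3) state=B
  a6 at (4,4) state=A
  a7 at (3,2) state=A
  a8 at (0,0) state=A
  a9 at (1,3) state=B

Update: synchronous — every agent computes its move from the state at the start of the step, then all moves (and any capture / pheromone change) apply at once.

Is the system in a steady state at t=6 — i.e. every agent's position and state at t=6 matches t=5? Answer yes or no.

no

t=1: a0@(0,1):B a1@(0,2):B a2@(3,1):B a3@(0,4):A a4@(1,0):B a5@(1,1):B a6@(4,4):A a7@(1,2):A a8@(2,0):A a9@(2,2):B
t=2: a0@(0,1):B a1@(0,2):B a2@(0,0):B a3@(0,3):A a4@(1,3):B a5@(1,1):B a6@(4,4):A a7@(1,4):A a8@(2,1):A a9@(2,2):B
t=3: a0@(0,1):B a1@(0,2):B a2@(0,4):B a3@(1,0):A a4@(1,2):B a5@(1,1):B a6@(2,0):A a7@(2,3):A a8@(2,4):A a9@(2,2):B
t=4: a0@(0,1):B a1@(0,2):B a2@(0,0):B a3@(0,3):A a4@(1,2):B a5@(1,1):B a6@(2,0):A a7@(1,3):A a8@(2,4):A a9@(2,2):B
t=5: a0@(0,1):B a1@(0,4):B a2@(0,0):B a3@(1,0):A a4@(1,2):B a5@(1,1):B a6@(1,4):A a7@(2,1):A a8@(2,4):A a9@(2,2):B
t=6: a0@(0,1):B a1@(0,2):B a2@(0,3):B a3@(1,3):A a4@(1,2):B a5@(1,1):B a6@(2,0):A a7@(2,3):A a8@(2,4):A a9@(2,2):B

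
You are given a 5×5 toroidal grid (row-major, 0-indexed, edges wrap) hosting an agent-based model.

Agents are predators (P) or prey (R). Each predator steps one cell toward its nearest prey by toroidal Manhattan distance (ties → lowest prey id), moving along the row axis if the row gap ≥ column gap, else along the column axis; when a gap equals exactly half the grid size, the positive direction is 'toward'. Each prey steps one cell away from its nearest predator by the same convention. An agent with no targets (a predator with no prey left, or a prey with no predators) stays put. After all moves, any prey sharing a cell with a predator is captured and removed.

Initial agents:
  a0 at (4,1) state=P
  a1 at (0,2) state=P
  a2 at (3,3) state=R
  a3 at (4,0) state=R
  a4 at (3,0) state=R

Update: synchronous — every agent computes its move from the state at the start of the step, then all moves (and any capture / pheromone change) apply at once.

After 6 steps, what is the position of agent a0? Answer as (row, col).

t=1: a0@(4,0):P a1@(4,2):P a2@(3,4):R a3@(4,4):R a4@(2,0):R
t=2: a0@(4,4):P a1@(4,3):P a2@(2,4):R a4@(1,0):R
t=3: a0@(3,4):P a1@(3,3):P a2@(1,4):R a4@(2,0):R
t=4: a0@(2,4):P a1@(2,3):P a2@(0,4):R a4@(1,0):R
t=5: a0@(1,4):P a1@(1,3):P a2@(4,4):R a4@(0,0):R
t=6: a0@(0,4):P a1@(0,3):P a2@(3,4):R a4@(4,0):R

(0, 4)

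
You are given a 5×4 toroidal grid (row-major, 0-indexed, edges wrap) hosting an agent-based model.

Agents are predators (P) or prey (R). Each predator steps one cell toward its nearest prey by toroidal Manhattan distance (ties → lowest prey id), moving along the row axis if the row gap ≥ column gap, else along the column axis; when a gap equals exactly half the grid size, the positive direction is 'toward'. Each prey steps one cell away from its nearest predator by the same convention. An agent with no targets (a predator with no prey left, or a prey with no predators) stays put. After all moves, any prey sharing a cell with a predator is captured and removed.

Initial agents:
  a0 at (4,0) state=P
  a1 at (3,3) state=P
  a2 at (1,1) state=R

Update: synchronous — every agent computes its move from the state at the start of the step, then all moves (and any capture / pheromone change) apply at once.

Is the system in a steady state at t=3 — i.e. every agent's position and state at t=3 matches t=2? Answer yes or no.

t=1: a0@(0,0):P a1@(2,3):P a2@(2,1):R
t=2: a0@(1,0):P a1@(2,0):P
t=3: (unchanged — steady state)

yes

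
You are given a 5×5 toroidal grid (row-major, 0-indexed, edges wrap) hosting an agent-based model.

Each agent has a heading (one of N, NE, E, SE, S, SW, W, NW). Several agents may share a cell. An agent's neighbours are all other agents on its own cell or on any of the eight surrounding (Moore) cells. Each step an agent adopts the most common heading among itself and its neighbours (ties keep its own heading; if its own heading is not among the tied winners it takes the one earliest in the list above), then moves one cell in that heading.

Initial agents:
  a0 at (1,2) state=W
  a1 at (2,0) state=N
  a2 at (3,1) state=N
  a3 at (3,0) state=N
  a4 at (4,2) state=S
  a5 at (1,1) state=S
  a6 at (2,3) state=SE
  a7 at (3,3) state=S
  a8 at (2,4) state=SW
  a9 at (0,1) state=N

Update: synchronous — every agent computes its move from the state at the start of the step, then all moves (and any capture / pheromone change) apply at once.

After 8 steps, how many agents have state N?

10

t=1: a0@(1,1):W a1@(1,0):N a2@(2,1):N a3@(2,0):N a4@(0,2):S a5@(0,1):N a6@(3,4):SE a7@(4,3):S a8@(1,4):N a9@(1,1):S
t=2: a0@(0,1):N a1@(0,0):N a2@(1,1):N a3@(1,0):N a4@(1,2):S a5@(4,1):N a6@(4,0):SE a7@(0,3):S a8@(0,4):N a9@(0,1):N
t=3: a0@(4,1):N a1@(4,0):N a2@(0,1):N a3@(0,0):N a4@(0,2):N a5@(3,1):N a6@(3,0):N a7@(1,3):S a8@(4,4):N a9@(4,1):N
t=4: a0@(3,1):N a1@(3,0):N a2@(4,1):N a3@(4,0):N a4@(4,2):N a5@(2,1):N a6@(2,0):N a7@(2,3):S a8@(3,4):N a9@(3,1):N
t=5: a0@(2,1):N a1@(2,0):N a2@(3,1):N a3@(3,0):N a4@(3,2):N a5@(1,1):N a6@(1,0):N a7@(3,3):S a8@(2,4):N a9@(2,1):N
t=6: a0@(1,1):N a1@(1,0):N a2@(2,1):N a3@(2,0):N a4@(2,2):N a5@(0,1):N a6@(0,0):N a7@(2,3):N a8@(1,4):N a9@(1,1):N
t=7: a0@(0,1):N a1@(0,0):N a2@(1,1):N a3@(1,0):N a4@(1,2):N a5@(4,1):N a6@(4,0):N a7@(1,3):N a8@(0,4):N a9@(0,1):N
t=8: a0@(4,1):N a1@(4,0):N a2@(0,1):N a3@(0,0):N a4@(0,2):N a5@(3,1):N a6@(3,0):N a7@(0,3):N a8@(4,4):N a9@(4,1):N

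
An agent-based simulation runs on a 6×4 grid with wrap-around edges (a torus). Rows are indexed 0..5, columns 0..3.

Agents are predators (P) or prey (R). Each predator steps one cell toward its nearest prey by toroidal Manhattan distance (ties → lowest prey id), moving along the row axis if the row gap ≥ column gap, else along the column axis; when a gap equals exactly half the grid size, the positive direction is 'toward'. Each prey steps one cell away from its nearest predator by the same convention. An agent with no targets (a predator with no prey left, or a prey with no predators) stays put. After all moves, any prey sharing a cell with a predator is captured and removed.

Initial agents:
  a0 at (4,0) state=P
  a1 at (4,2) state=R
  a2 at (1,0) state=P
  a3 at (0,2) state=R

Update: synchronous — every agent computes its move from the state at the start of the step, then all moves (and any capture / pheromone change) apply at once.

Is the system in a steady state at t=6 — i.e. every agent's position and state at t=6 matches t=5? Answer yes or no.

t=1: a0@(4,1):P a2@(1,1):P a3@(0,1):R
t=2: a0@(5,1):P a2@(0,1):P
t=3: (unchanged — steady state)

yes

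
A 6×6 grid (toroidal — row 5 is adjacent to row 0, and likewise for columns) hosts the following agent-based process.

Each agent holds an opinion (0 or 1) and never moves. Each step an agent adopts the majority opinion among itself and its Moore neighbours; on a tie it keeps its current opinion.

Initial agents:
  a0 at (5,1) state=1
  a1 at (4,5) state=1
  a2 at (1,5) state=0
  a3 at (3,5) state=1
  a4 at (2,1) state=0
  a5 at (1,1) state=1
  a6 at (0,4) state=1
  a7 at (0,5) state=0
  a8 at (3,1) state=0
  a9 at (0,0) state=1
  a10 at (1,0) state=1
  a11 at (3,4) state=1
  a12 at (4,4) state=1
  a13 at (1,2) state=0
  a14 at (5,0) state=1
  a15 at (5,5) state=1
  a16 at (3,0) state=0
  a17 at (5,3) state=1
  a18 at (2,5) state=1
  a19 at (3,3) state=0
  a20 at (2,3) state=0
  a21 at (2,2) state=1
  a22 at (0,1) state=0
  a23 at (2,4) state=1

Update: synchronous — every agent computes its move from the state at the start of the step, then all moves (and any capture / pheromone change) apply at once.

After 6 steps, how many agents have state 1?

t=1: a0@(5,1):1 a1@(4,5):1 a2@(1,5):1 a3@(3,5):1 a4@(2,1):0 a5@(1,1):1 a6@(0,4):1 a7@(0,5):1 a8@(3,1):0 a9@(0,0):1 a10@(1,0):1 a11@(3,4):1 a12@(4,4):1 a13@(1,2):0 a14@(5,0):1 a15@(5,5):1 a16@(3,0):0 a17@(5,3):1 a18@(2,5):1 a19@(3,3):1 a20@(2,3):0 a21@(2,2):0 a22@(0,1):1 a23@(2,4):1
t=2: (unchanged — steady state)

18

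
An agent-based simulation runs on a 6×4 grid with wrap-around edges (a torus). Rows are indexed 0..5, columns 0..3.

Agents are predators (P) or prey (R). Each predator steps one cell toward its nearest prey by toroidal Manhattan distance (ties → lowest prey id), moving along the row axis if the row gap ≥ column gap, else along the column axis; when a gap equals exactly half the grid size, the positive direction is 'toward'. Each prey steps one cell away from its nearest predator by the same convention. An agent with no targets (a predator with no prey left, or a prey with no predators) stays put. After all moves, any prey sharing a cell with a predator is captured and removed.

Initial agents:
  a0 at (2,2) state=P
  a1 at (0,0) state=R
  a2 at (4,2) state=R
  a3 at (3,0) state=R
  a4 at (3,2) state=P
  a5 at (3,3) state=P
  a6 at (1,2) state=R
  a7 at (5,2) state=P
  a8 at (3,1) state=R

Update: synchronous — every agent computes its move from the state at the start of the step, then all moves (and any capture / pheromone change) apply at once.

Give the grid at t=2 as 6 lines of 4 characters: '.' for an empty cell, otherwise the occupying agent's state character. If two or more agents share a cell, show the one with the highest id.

t=1: a0@(1,2):P a1@(0,3):R a2@(5,2):R a3@(3,1):R a4@(4,2):P a5@(3,0):P a6@(0,2):R a7@(4,2):P
t=2: a0@(0,2):P a1@(5,3):R a3@(3,2):R a4@(5,2):P a5@(3,1):P a7@(5,2):P

..P.
....
....
.PR.
....
..PR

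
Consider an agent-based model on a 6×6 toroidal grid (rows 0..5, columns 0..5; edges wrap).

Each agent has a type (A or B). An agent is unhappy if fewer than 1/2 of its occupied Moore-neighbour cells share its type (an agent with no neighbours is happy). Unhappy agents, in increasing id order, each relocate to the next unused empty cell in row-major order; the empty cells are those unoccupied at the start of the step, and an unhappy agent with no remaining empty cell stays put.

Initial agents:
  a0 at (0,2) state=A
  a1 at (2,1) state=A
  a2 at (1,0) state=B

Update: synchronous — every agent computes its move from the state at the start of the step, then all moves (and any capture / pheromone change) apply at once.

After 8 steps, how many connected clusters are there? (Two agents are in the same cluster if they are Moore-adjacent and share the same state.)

t=1: a0@(0,2):A a1@(0,0):A a2@(0,1):B
t=2: a0@(0,3):A a1@(0,4):A a2@(0,5):B
t=3: a0@(0,3):A a1@(0,4):A a2@(0,0):B
t=4: (unchanged — steady state)

2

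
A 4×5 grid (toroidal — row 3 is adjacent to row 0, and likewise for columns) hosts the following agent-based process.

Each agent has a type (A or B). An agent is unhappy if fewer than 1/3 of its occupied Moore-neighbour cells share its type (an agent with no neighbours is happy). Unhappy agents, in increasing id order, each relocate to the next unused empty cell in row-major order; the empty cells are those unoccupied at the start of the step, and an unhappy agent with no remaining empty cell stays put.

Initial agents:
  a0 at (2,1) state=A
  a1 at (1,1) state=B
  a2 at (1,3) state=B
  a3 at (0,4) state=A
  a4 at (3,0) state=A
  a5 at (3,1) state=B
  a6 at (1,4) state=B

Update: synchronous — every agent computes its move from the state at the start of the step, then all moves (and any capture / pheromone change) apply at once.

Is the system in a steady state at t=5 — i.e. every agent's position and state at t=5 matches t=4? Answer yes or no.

t=1: a0@(2,1):A a1@(0,0):B a2@(1,3):B a3@(0,4):A a4@(3,0):A a5@(0,1):B a6@(1,4):B
t=2: a0@(2,1):A a1@(0,0):B a2@(1,3):B a3@(0,2):A a4@(3,0):A a5@(0,1):B a6@(1,4):B
t=3: a0@(2,1):A a1@(0,0):B a2@(1,3):B a3@(0,3):A a4@(3,0):A a5@(0,1):B a6@(1,4):B
t=4: a0@(2,1):A a1@(0,0):B a2@(1,3):B a3@(0,2):A a4@(3,0):A a5@(0,1):B a6@(1,4):B
t=5: a0@(2,1):A a1@(0,0):B a2@(1,3):B a3@(0,3):A a4@(3,0):A a5@(0,1):B a6@(1,4):B

no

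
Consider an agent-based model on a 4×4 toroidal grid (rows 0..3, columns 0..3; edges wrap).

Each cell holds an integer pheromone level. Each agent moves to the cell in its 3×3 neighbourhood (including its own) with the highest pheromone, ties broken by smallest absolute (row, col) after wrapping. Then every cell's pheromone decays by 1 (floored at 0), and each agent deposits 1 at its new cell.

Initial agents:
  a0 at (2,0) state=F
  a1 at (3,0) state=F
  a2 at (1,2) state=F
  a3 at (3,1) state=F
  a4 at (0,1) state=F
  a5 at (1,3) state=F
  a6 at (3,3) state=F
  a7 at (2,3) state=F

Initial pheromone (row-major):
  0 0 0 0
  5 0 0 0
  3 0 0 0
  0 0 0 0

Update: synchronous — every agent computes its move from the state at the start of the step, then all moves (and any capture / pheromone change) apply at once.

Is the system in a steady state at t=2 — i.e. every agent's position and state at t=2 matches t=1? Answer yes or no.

t=1: a0@(1,0) a1@(2,0) a2@(0,1) a3@(2,0) a4@(1,0) a5@(1,0) a6@(2,0) a7@(1,0) | pheromone: 0 1 0 0 / 8 0 0 0 / 5 0 0 0 / 0 0 0 0
t=2: a0@(1,0) a1@(1,0) a2@(1,0) a3@(1,0) a4@(1,0) a5@(1,0) a6@(1,0) a7@(1,0) | pheromone: 0 0 0 0 / 15 0 0 0 / 4 0 0 0 / 0 0 0 0

no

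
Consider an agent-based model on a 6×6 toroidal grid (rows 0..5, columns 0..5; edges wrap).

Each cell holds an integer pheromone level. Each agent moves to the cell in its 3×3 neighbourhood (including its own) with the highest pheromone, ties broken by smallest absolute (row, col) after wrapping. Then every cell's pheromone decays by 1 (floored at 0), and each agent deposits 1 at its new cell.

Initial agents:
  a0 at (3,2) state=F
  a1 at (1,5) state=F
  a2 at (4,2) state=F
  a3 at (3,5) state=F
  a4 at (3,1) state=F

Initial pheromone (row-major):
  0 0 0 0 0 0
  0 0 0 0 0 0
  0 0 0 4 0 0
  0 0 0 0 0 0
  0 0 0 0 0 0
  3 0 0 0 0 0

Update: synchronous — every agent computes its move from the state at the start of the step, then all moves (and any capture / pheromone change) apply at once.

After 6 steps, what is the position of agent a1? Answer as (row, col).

t=1: a0@(2,3) a1@(0,0) a2@(3,1) a3@(2,0) a4@(2,0) | pheromone: 1 0 0 0 0 0 / 0 0 0 0 0 0 / 2 0 0 4 0 0 / 0 1 0 0 0 0 / 0 0 0 0 0 0 / 2 0 0 0 0 0
t=2: a0@(2,3) a1@(5,0) a2@(2,0) a3@(2,0) a4@(2,0) | pheromone: 0 0 0 0 0 0 / 0 0 0 0 0 0 / 4 0 0 4 0 0 / 0 0 0 0 0 0 / 0 0 0 0 0 0 / 2 0 0 0 0 0
t=3: a0@(2,3) a1@(5,0) a2@(2,0) a3@(2,0) a4@(2,0) | pheromone: 0 0 0 0 0 0 / 0 0 0 0 0 0 / 6 0 0 4 0 0 / 0 0 0 0 0 0 / 0 0 0 0 0 0 / 2 0 0 0 0 0
t=4: a0@(2,3) a1@(5,0) a2@(2,0) a3@(2,0) a4@(2,0) | pheromone: 0 0 0 0 0 0 / 0 0 0 0 0 0 / 8 0 0 4 0 0 / 0 0 0 0 0 0 / 0 0 0 0 0 0 / 2 0 0 0 0 0
t=5: a0@(2,3) a1@(5,0) a2@(2,0) a3@(2,0) a4@(2,0) | pheromone: 0 0 0 0 0 0 / 0 0 0 0 0 0 / 10 0 0 4 0 0 / 0 0 0 0 0 0 / 0 0 0 0 0 0 / 2 0 0 0 0 0
t=6: a0@(2,3) a1@(5,0) a2@(2,0) a3@(2,0) a4@(2,0) | pheromone: 0 0 0 0 0 0 / 0 0 0 0 0 0 / 12 0 0 4 0 0 / 0 0 0 0 0 0 / 0 0 0 0 0 0 / 2 0 0 0 0 0

(5, 0)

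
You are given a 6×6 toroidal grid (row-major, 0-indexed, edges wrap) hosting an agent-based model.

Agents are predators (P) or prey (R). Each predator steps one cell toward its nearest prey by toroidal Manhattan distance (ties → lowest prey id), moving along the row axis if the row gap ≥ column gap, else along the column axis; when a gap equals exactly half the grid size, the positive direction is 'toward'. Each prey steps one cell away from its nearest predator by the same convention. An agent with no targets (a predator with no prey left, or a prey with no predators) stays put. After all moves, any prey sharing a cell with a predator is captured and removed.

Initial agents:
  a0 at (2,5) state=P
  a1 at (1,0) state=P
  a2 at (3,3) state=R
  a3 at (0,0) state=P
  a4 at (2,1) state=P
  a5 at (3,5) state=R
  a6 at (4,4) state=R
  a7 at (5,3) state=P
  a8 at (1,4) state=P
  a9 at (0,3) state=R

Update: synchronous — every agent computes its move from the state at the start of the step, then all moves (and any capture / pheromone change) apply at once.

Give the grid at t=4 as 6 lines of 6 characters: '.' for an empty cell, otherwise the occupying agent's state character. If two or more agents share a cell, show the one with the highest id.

t=1: a0@(3,5):P a1@(2,0):P a2@(2,3):R a3@(0,1):P a4@(2,2):P a5@(4,5):R a6@(3,4):R a7@(0,3):P a8@(0,4):P a9@(1,3):R
t=2: a0@(4,5):P a1@(2,1):P a2@(2,4):R a3@(0,2):P a4@(2,3):P a5@(5,5):R a6@(3,3):R a7@(1,3):P a8@(1,4):P
t=3: a0@(5,5):P a1@(2,2):P a2@(2,5):R a3@(1,2):P a4@(2,4):P a5@(0,5):R a6@(4,3):R a7@(2,3):P a8@(2,4):P
t=4: a0@(0,5):P a1@(2,3):P a2@(2,0):R a3@(1,3):P a4@(2,5):P a5@(1,5):R a6@(5,3):R a7@(2,4):P a8@(2,5):P

.....P
...P.R
R..PPP
......
......
...R..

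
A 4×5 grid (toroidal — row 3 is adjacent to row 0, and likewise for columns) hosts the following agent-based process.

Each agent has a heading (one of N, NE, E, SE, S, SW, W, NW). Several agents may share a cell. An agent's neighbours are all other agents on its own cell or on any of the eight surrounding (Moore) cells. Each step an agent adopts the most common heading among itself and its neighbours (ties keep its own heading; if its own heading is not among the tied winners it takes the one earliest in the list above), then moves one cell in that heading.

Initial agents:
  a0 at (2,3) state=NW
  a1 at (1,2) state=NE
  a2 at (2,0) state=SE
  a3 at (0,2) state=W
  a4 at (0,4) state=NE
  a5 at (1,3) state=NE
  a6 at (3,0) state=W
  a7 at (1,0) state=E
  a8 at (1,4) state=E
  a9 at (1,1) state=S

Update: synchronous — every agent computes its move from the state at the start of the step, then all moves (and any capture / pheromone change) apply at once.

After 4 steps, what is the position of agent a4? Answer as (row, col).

(2, 3)

t=1: a0@(1,4):NE a1@(0,3):NE a2@(2,1):E a3@(3,3):NE a4@(3,0):NE a5@(0,4):NE a6@(3,4):W a7@(1,1):E a8@(1,0):E a9@(2,1):S
t=2: a0@(0,0):NE a1@(3,4):NE a2@(2,2):E a3@(2,4):NE a4@(2,1):NE a5@(3,0):NE a6@(2,0):NE a7@(1,2):E a8@(1,1):E a9@(2,2):E
t=3: a0@(3,1):NE a1@(2,0):NE a2@(2,3):E a3@(1,0):NE a4@(2,2):E a5@(2,1):NE a6@(1,1):NE a7@(1,3):E a8@(1,2):E a9@(2,3):E
t=4: a0@(2,2):NE a1@(1,1):NE a2@(2,4):E a3@(0,1):NE a4@(2,3):E a5@(1,2):NE a6@(0,2):NE a7@(1,4):E a8@(1,3):E a9@(2,4):E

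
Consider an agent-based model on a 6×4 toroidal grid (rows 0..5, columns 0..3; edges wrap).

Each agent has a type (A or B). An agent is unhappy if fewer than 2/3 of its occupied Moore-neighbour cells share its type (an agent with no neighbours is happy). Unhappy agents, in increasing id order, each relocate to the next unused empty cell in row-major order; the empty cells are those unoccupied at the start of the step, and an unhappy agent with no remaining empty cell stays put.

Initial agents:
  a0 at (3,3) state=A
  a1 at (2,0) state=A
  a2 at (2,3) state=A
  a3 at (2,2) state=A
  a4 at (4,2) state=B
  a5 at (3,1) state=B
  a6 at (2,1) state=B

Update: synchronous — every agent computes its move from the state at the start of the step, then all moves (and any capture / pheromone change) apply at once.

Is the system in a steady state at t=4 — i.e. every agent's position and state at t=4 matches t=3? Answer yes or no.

yes

t=1: a0@(3,3):A a1@(0,0):A a2@(2,3):A a3@(0,1):A a4@(0,2):B a5@(0,3):B a6@(1,0):B
t=2: a0@(3,3):A a1@(1,1):A a2@(1,2):A a3@(1,3):A a4@(2,0):B a5@(0,3):B a6@(2,1):B
t=3: a0@(0,0):A a1@(0,1):A a2@(0,2):A a3@(1,0):A a4@(2,2):B a5@(2,3):B a6@(3,0):B
t=4: (unchanged — steady state)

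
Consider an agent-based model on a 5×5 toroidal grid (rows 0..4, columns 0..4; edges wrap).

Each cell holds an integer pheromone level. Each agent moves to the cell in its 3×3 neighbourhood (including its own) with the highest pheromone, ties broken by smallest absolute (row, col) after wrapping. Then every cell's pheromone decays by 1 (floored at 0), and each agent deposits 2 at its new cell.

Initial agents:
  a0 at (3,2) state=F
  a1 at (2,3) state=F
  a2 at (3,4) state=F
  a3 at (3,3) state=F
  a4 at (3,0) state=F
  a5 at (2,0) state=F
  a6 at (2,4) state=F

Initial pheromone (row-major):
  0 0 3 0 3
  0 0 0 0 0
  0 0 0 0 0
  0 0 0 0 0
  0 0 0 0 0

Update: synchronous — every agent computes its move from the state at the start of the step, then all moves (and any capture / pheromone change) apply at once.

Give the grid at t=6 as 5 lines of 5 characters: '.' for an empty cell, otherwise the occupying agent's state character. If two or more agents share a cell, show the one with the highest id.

..F..
F....
.....
.....
.....

t=1: a0@(2,1) a1@(1,2) a2@(2,0) a3@(2,2) a4@(2,0) a5@(1,0) a6@(1,0) | pheromone: 0 0 2 0 2 / 4 0 2 0 0 / 4 2 2 0 0 / 0 0 0 0 0 / 0 0 0 0 0
t=2: a0@(1,0) a1@(0,2) a2@(1,0) a3@(1,2) a4@(1,0) a5@(1,0) a6@(1,0) | pheromone: 0 0 3 0 1 / 13 0 3 0 0 / 3 1 1 0 0 / 0 0 0 0 0 / 0 0 0 0 0
t=3: a0@(1,0) a1@(0,2) a2@(1,0) a3@(0,2) a4@(1,0) a5@(1,0) a6@(1,0) | pheromone: 0 0 6 0 0 / 22 0 2 0 0 / 2 0 0 0 0 / 0 0 0 0 0 / 0 0 0 0 0
t=4: a0@(1,0) a1@(0,2) a2@(1,0) a3@(0,2) a4@(1,0) a5@(1,0) a6@(1,0) | pheromone: 0 0 9 0 0 / 31 0 1 0 0 / 1 0 0 0 0 / 0 0 0 0 0 / 0 0 0 0 0
t=5: a0@(1,0) a1@(0,2) a2@(1,0) a3@(0,2) a4@(1,0) a5@(1,0) a6@(1,0) | pheromone: 0 0 12 0 0 / 40 0 0 0 0 / 0 0 0 0 0 / 0 0 0 0 0 / 0 0 0 0 0
t=6: a0@(1,0) a1@(0,2) a2@(1,0) a3@(0,2) a4@(1,0) a5@(1,0) a6@(1,0) | pheromone: 0 0 15 0 0 / 49 0 0 0 0 / 0 0 0 0 0 / 0 0 0 0 0 / 0 0 0 0 0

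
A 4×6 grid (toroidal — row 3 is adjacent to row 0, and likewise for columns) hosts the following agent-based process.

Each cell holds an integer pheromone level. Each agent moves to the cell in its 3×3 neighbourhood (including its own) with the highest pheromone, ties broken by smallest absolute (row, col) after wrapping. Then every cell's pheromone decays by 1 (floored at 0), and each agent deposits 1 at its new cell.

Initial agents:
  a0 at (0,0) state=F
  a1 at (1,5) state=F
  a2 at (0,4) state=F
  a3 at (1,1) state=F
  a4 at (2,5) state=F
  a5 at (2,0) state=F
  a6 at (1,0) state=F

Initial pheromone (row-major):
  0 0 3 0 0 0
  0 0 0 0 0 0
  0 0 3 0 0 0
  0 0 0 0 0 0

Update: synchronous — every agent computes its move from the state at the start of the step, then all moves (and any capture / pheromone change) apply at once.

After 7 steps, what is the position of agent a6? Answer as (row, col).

(0, 0)

t=1: a0@(0,0) a1@(0,0) a2@(0,3) a3@(0,2) a4@(1,0) a5@(1,0) a6@(0,0) | pheromone: 3 0 3 1 0 0 / 2 0 0 0 0 0 / 0 0 2 0 0 0 / 0 0 0 0 0 0
t=2: a0@(0,0) a1@(0,0) a2@(0,2) a3@(0,2) a4@(0,0) a5@(0,0) a6@(0,0) | pheromone: 7 0 4 0 0 0 / 1 0 0 0 0 0 / 0 0 1 0 0 0 / 0 0 0 0 0 0
t=3: a0@(0,0) a1@(0,0) a2@(0,2) a3@(0,2) a4@(0,0) a5@(0,0) a6@(0,0) | pheromone: 11 0 5 0 0 0 / 0 0 0 0 0 0 / 0 0 0 0 0 0 / 0 0 0 0 0 0
t=4: a0@(0,0) a1@(0,0) a2@(0,2) a3@(0,2) a4@(0,0) a5@(0,0) a6@(0,0) | pheromone: 15 0 6 0 0 0 / 0 0 0 0 0 0 / 0 0 0 0 0 0 / 0 0 0 0 0 0
t=5: a0@(0,0) a1@(0,0) a2@(0,2) a3@(0,2) a4@(0,0) a5@(0,0) a6@(0,0) | pheromone: 19 0 7 0 0 0 / 0 0 0 0 0 0 / 0 0 0 0 0 0 / 0 0 0 0 0 0
t=6: a0@(0,0) a1@(0,0) a2@(0,2) a3@(0,2) a4@(0,0) a5@(0,0) a6@(0,0) | pheromone: 23 0 8 0 0 0 / 0 0 0 0 0 0 / 0 0 0 0 0 0 / 0 0 0 0 0 0
t=7: a0@(0,0) a1@(0,0) a2@(0,2) a3@(0,2) a4@(0,0) a5@(0,0) a6@(0,0) | pheromone: 27 0 9 0 0 0 / 0 0 0 0 0 0 / 0 0 0 0 0 0 / 0 0 0 0 0 0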